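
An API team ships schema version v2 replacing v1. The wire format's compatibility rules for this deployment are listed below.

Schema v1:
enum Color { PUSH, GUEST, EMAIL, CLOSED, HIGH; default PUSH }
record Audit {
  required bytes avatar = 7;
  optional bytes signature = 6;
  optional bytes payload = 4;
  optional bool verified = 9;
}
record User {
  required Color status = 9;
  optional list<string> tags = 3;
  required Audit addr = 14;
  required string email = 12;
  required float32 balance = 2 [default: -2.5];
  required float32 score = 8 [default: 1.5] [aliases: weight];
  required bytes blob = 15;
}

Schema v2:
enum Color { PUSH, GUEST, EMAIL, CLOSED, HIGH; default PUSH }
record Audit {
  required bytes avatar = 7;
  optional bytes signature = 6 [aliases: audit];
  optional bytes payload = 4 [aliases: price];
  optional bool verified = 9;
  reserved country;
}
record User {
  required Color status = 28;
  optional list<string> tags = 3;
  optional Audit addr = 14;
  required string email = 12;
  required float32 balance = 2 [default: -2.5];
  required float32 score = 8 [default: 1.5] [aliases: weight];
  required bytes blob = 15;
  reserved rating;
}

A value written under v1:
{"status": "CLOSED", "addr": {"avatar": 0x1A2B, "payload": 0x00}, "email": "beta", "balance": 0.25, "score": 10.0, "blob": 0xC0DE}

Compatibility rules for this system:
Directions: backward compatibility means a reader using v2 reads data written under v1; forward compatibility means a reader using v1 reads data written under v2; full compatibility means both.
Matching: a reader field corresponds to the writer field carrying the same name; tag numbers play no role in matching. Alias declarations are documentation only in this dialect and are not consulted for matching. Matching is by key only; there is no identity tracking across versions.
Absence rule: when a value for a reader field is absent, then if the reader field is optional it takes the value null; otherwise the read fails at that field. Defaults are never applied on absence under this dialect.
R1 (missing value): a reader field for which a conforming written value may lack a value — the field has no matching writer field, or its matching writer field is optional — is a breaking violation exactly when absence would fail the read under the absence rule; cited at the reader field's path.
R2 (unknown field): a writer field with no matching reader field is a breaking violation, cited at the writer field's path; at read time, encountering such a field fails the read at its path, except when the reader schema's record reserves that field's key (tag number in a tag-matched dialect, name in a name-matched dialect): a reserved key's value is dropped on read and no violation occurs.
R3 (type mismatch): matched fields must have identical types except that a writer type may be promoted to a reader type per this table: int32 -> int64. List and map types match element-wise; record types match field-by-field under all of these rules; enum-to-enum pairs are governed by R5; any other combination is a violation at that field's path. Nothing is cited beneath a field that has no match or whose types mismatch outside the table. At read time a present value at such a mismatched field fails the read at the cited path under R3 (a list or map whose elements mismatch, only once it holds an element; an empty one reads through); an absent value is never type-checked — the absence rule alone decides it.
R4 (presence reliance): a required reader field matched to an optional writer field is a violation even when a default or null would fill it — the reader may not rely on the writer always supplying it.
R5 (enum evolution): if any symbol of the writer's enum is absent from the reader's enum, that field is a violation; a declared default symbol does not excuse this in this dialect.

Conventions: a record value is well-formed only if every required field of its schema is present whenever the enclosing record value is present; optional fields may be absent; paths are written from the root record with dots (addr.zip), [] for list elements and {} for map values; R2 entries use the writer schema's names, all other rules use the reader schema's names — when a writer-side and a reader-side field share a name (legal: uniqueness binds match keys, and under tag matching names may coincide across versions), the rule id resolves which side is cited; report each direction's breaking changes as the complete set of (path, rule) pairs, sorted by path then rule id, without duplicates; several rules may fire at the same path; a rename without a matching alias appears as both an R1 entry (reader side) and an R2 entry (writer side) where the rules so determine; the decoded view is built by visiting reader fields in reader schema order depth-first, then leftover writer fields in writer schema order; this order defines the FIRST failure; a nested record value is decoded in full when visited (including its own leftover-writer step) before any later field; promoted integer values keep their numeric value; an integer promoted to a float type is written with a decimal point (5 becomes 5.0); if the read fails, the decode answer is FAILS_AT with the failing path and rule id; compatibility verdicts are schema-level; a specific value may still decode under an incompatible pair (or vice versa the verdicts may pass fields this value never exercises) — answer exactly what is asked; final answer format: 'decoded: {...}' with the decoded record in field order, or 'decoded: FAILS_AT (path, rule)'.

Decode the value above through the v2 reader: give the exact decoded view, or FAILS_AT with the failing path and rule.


arrows below run writer -> reader for User
decode (reader v2):
  status := "CLOSED"
  tags := null (absent, optional -> null)
  addr.avatar := 0x1A2B
  addr.signature := null (absent, optional -> null)
  addr.payload := 0x00
  addr.verified := null (absent, optional -> null)
  email := "beta"
  balance := 0.25
  score := 10.0
  blob := 0xC0DE
  => decoded: {"status": "CLOSED", "tags": null, "addr": {"avatar": 0x1A2B, "signature": null, "payload": 0x00, "verified": null}, "email": "beta", "balance": 0.25, "score": 10.0, "blob": 0xC0DE}
checking off the User differences that do not matter here:
  field status in record User: tag 9 changed to 28 -> fires no rule on User under this dialect and leaves the result unchanged
  field addr in record User: required changed to optional -> changes User's schema-level verdicts only — the decode of this value is the same

decoded: {"status": "CLOSED", "tags": null, "addr": {"avatar": 0x1A2B, "signature": null, "payload": 0x00, "verified": null}, "email": "beta", "balance": 0.25, "score": 10.0, "blob": 0xC0DE}


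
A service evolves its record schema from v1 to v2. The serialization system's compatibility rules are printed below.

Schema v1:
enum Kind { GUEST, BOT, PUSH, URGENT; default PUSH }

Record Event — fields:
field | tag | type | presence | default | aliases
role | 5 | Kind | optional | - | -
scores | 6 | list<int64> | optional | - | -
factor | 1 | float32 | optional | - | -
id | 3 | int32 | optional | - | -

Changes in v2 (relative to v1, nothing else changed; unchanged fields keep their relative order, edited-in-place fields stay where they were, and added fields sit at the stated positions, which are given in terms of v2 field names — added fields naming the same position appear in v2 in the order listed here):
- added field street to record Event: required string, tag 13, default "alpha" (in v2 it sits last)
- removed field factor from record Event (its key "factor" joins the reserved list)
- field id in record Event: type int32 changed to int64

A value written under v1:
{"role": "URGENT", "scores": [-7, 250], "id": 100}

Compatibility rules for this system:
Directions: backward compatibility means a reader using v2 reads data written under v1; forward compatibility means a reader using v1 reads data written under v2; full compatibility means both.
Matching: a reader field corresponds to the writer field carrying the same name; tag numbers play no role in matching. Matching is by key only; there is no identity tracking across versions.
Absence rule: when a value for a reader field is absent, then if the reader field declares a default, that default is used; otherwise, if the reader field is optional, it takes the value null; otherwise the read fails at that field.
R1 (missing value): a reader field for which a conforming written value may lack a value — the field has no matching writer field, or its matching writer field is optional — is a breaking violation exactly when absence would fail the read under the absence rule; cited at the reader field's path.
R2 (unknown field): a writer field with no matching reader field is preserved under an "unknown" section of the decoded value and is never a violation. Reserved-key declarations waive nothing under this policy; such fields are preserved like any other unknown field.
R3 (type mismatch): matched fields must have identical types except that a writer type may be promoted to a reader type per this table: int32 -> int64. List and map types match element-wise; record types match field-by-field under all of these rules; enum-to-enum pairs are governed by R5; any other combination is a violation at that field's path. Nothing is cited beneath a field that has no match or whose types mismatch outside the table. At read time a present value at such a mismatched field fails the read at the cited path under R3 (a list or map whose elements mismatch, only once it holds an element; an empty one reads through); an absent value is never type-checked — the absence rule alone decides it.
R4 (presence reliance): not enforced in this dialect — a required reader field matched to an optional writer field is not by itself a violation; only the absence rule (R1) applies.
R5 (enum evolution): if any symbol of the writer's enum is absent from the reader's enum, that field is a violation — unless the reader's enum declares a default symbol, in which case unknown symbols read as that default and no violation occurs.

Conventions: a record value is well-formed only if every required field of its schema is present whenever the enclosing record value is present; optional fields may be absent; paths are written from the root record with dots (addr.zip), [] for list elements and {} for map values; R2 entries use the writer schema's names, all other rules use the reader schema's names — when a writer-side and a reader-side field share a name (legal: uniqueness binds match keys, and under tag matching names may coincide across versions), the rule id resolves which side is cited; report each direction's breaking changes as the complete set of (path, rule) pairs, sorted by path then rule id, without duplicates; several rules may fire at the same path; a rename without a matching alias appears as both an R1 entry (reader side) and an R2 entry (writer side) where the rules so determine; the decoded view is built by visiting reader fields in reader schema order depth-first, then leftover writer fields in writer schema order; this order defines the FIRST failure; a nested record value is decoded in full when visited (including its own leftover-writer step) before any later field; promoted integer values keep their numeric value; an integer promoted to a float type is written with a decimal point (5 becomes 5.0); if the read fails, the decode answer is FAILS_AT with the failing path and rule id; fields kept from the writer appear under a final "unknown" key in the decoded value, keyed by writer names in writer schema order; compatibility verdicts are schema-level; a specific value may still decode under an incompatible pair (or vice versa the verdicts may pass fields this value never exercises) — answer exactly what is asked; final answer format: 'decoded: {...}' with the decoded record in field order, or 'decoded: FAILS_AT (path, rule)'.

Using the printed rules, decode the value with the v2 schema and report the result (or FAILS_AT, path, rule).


each type pair in Event: writer, then reader
decode walk for Event under reader schema v2:
  role := "URGENT"
  scores := [-7, 250]
  id := 100 (int32 -> int64)
  street := "alpha" (absent -> default)
  => decoded: {"role": "URGENT", "scores": [-7, 250], "id": 100, "street": "alpha"}
checking off the Event differences that do not matter here:
  field id in record Event: type int32 changed to int64 -> matters for Event compatibility verdicts, not for this value's decode

decoded: {"role": "URGENT", "scores": [-7, 250], "id": 100, "street": "alpha"}


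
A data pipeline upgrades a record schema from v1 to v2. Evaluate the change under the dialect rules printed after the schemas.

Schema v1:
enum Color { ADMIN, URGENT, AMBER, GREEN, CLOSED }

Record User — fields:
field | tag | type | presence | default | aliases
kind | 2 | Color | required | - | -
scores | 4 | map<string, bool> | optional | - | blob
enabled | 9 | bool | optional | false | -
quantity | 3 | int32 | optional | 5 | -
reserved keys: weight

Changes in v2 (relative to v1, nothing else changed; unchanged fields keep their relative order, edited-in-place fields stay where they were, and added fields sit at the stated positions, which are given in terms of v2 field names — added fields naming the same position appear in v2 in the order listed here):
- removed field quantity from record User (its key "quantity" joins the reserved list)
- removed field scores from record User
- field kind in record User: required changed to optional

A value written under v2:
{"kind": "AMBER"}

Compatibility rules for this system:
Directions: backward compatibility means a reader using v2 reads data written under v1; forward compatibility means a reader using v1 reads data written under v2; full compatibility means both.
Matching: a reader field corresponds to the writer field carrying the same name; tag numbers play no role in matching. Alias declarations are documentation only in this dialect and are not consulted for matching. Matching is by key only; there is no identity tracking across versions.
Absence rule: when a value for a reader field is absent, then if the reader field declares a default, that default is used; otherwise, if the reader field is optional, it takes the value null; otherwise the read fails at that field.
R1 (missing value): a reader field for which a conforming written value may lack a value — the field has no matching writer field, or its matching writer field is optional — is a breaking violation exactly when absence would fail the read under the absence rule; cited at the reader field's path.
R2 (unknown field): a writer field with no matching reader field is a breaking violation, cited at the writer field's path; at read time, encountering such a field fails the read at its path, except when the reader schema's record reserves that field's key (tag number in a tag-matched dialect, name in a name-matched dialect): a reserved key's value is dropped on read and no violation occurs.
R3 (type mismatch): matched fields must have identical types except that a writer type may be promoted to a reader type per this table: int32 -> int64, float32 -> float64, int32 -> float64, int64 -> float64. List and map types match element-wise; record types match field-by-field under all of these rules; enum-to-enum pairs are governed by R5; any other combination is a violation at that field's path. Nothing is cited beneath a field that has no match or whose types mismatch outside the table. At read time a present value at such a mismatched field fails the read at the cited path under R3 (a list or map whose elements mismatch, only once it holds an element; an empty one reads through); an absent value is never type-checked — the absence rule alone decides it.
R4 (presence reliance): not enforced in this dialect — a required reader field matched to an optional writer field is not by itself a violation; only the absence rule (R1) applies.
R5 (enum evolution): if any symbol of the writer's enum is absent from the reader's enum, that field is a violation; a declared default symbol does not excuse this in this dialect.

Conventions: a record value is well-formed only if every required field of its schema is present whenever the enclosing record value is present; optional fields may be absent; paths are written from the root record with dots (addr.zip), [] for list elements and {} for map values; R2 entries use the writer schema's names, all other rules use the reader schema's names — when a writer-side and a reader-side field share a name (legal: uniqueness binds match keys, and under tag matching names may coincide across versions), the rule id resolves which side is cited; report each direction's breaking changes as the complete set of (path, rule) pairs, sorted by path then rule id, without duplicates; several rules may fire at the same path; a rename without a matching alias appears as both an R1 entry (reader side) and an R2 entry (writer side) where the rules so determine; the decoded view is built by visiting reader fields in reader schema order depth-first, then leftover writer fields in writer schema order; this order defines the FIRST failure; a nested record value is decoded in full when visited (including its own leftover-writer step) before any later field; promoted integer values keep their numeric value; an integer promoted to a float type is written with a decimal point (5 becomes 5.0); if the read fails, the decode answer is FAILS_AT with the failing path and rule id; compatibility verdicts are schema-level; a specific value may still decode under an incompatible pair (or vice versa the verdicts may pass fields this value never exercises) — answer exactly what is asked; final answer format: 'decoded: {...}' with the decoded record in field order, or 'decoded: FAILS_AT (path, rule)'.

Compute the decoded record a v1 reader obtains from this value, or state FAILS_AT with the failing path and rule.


the writer's type comes first in each User pair
decode (reader v1):
  kind := "AMBER"
  scores := null (absent, optional -> null)
  enabled := false (absent -> default)
  quantity := 5 (absent -> default)
  => decoded: {"kind": "AMBER", "scores": null, "enabled": false, "quantity": 5}
the rest of the User diff is inert for this question:
  removed field quantity from record User (its key "quantity" joins the reserved list) -> no rule fires on it and the decoded User view is identical with or without it
  removed field scores from record User -> matters for User compatibility verdicts, not for this value's decode
  field kind in record User: required changed to optional -> matters for User compatibility verdicts, not for this value's decode

decoded: {"kind": "AMBER", "scores": null, "enabled": false, "quantity": 5}


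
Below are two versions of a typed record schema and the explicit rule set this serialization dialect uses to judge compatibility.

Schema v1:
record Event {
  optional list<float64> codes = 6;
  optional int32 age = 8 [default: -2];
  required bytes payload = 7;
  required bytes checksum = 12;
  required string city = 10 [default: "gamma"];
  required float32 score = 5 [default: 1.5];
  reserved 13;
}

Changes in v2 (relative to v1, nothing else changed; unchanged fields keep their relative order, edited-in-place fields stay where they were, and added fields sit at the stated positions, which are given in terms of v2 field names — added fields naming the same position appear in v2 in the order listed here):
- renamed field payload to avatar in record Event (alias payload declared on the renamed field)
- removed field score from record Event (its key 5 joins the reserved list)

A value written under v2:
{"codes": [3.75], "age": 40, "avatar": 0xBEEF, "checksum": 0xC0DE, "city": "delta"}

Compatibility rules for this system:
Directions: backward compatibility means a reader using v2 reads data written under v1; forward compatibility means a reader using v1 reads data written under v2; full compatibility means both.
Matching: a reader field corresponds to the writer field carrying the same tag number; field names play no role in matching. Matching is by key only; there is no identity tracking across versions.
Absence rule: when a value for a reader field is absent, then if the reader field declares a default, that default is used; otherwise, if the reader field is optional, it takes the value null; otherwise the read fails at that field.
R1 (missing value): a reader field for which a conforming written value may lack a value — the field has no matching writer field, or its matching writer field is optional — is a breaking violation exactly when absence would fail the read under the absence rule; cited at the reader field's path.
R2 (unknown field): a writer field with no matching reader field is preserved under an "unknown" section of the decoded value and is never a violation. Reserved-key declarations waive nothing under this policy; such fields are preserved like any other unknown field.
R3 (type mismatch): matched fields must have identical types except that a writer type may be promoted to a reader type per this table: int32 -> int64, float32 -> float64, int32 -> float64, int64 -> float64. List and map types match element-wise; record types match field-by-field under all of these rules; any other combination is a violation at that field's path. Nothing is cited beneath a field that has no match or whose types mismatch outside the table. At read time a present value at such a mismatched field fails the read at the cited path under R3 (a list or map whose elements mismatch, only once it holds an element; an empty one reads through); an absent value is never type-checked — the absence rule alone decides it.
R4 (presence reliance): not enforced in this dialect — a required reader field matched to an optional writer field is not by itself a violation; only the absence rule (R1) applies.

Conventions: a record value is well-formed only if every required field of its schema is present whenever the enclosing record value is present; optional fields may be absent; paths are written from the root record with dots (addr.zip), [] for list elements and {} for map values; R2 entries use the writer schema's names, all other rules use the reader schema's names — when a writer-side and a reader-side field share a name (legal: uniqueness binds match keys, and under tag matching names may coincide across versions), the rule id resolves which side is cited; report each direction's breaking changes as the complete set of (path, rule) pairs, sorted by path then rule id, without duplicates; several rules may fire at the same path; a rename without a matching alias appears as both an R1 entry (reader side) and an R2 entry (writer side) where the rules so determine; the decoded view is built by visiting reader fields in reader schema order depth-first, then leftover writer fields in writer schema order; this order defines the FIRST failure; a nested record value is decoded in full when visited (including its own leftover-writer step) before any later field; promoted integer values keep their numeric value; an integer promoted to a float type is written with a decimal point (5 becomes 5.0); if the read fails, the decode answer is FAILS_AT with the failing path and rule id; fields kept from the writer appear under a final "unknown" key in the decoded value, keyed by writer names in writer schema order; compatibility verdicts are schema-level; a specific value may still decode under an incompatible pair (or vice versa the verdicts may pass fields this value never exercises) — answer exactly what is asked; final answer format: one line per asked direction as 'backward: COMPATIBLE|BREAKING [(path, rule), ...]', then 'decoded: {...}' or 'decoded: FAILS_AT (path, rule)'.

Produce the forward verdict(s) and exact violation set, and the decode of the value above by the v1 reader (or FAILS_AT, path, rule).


forward: COMPATIBLE []; decoded: {"codes": [3.75], "age": 40, "payload": 0xBEEF, "checksum": 0xC0DE, "city": "delta", "score": 1.5}

in Event below, arrows point writer -> reader
forward on Event — v1 reading data written by v2:
  codes: paired with writer codes (list<float64> -> list<float64>; writer optional)
  age: paired with writer age (int32 -> int32; writer optional)
  payload: paired with writer avatar (bytes -> bytes; writer required)
  checksum: paired with writer checksum (bytes -> bytes; writer required)
  city: paired with writer city (string -> string; writer required)
  score has no writer counterpart
  => forward: COMPATIBLE
decoding the Event value with the v1 reader:
  codes := [3.75]
  age := 40
  payload := 0xBEEF (from writer avatar)
  checksum := 0xC0DE
  city := "delta"
  score := 1.5 (absent -> default)
  => decoded: {"codes": [3.75], "age": 40, "payload": 0xBEEF, "checksum": 0xC0DE, "city": "delta", "score": 1.5}
remaining Event differences; none change what is asked:
  renamed field payload to avatar in record Event (alias payload declared on the renamed field) -> inert for the asked Event verdict: nothing fires
  removed field score from record Event (its key 5 joins the reserved list) -> inert for the asked Event verdict: nothing fires


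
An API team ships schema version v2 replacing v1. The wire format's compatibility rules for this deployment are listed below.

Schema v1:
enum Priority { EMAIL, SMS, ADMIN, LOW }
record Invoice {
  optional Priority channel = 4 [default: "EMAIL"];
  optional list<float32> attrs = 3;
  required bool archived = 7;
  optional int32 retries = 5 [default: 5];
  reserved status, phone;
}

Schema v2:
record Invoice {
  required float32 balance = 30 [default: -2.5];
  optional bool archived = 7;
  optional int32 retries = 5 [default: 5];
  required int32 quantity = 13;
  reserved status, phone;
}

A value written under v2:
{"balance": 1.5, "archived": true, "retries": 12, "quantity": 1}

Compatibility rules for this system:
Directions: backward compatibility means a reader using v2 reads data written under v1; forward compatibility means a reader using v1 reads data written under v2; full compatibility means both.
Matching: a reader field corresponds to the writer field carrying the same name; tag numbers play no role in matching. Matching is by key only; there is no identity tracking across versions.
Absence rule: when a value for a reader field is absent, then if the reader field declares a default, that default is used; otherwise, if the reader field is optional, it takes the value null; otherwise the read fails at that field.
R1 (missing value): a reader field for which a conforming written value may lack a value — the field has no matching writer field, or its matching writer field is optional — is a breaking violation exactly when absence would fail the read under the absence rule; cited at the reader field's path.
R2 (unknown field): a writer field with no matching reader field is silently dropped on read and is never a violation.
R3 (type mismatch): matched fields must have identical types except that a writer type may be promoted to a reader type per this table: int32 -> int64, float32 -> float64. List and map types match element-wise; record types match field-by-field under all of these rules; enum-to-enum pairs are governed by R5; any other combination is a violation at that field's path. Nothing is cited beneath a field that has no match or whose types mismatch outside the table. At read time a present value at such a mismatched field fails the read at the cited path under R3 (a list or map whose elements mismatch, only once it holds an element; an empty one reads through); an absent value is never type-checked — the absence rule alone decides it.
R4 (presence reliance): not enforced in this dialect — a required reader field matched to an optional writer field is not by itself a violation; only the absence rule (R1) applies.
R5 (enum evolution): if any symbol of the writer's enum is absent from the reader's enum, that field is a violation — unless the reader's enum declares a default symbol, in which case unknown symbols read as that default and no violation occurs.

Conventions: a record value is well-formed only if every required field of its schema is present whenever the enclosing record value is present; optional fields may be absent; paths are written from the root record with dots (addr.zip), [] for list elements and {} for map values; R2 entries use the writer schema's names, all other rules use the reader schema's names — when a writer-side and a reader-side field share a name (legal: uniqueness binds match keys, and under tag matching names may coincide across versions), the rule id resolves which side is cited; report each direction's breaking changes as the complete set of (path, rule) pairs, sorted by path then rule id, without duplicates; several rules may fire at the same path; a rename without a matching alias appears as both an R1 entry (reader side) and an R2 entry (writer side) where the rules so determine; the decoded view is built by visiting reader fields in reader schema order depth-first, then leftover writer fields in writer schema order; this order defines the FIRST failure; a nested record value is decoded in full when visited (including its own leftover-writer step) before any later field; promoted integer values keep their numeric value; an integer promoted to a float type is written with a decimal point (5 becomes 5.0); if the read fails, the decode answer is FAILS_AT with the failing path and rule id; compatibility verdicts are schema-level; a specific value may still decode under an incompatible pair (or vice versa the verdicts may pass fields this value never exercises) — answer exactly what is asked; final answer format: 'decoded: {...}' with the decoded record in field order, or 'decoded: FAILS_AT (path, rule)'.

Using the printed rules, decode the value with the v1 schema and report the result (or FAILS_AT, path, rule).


arrows below run writer -> reader for Invoice
decoding the Invoice value with the v1 reader:
  channel := "EMAIL" (missing; default applied)
  attrs := null (missing; optional => null)
  archived := true
  retries := 12
  writer balance: no reader field; dropped
  writer quantity: no reader field; dropped
  => decoded: {"channel": "EMAIL", "attrs": null, "archived": true, "retries": 12}
the other Invoice changes do not affect what is asked:
  added field balance to record Invoice: required float32, tag 30, default -2.5 (in v2 it sits immediately before archived) -> no rule fires on it and the decoded Invoice view is identical with or without it
  removed field channel from record Invoice -> no rule fires on it and the decoded Invoice view is identical with or without it
  added field quantity to record Invoice: required int32, tag 13 (in v2 it sits last) -> a verdict-level change on Invoice — the shown value reads the same
  field archived in record Invoice: required changed to optional -> a verdict-level change on Invoice — the shown value reads the same
  removed field attrs from record Invoice -> no rule fires on it and the decoded Invoice view is identical with or without it

decoded: {"channel": "EMAIL", "attrs": null, "archived": true, "retries": 12}


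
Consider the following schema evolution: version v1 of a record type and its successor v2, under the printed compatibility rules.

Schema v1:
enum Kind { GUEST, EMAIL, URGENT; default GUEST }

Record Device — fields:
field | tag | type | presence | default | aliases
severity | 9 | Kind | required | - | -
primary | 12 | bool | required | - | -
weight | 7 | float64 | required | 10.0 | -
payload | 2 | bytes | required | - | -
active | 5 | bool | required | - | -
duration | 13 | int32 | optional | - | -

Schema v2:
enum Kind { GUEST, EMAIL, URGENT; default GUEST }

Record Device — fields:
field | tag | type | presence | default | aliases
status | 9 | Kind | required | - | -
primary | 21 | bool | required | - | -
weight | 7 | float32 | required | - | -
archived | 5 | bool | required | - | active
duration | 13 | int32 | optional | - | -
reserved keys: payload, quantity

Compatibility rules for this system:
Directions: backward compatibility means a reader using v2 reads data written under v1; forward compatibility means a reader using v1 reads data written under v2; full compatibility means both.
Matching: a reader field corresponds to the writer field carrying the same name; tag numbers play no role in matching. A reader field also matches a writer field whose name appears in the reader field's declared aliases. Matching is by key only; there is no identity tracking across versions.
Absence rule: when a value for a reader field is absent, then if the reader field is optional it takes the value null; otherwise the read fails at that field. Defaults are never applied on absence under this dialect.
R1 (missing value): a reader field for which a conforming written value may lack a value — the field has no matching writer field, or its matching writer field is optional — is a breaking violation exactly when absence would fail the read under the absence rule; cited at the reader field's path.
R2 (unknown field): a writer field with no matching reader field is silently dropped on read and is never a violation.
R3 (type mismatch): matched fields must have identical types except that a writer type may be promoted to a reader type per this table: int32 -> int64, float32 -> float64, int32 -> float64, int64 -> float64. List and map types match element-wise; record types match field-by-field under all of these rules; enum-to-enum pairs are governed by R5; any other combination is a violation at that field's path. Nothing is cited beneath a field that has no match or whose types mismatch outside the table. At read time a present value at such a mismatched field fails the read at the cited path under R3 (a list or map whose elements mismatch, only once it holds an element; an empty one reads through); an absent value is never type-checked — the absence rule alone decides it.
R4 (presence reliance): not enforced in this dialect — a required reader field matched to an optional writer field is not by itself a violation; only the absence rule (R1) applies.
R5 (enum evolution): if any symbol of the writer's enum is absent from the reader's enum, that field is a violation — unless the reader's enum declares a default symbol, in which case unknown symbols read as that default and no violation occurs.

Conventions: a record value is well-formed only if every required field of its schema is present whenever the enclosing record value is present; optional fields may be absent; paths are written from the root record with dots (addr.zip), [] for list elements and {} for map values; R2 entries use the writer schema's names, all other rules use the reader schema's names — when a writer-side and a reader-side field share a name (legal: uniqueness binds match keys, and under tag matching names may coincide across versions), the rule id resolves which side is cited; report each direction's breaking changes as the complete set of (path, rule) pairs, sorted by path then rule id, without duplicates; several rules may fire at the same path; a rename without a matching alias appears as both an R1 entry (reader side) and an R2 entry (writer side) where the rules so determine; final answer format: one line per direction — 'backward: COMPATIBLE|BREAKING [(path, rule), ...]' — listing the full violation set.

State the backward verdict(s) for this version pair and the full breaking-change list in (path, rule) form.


backward: BREAKING [(status, R1), (weight, R3)]

each type pair in Device: writer, then reader
backward for Device (reader v2, writer v1):
  status: no writer-side match
  writer required, bool -> bool: reader primary maps from writer primary
  writer required, float64 -> float32: reader weight maps from writer weight
  writer required, bool -> bool: reader archived maps from writer active
  writer optional, int32 -> int32: reader duration maps from writer duration
  writer severity: unknown to reader
  writer payload: unknown to reader
  R1 fires at status
  R3 fires at weight
  => 2 violation(s): backward is BREAKING for Device
checking off the Device differences that do not matter here:
  removed field payload from record Device (its key "payload" joins the reserved list) -> fires only in the forward direction of Device, which is not asked here
  field primary in record Device: tag 12 changed to 21 -> inert for the asked Device verdict: nothing fires
  renamed field active to archived in record Device (alias active declared on the renamed field) -> fires only in the forward direction of Device, which is not asked here


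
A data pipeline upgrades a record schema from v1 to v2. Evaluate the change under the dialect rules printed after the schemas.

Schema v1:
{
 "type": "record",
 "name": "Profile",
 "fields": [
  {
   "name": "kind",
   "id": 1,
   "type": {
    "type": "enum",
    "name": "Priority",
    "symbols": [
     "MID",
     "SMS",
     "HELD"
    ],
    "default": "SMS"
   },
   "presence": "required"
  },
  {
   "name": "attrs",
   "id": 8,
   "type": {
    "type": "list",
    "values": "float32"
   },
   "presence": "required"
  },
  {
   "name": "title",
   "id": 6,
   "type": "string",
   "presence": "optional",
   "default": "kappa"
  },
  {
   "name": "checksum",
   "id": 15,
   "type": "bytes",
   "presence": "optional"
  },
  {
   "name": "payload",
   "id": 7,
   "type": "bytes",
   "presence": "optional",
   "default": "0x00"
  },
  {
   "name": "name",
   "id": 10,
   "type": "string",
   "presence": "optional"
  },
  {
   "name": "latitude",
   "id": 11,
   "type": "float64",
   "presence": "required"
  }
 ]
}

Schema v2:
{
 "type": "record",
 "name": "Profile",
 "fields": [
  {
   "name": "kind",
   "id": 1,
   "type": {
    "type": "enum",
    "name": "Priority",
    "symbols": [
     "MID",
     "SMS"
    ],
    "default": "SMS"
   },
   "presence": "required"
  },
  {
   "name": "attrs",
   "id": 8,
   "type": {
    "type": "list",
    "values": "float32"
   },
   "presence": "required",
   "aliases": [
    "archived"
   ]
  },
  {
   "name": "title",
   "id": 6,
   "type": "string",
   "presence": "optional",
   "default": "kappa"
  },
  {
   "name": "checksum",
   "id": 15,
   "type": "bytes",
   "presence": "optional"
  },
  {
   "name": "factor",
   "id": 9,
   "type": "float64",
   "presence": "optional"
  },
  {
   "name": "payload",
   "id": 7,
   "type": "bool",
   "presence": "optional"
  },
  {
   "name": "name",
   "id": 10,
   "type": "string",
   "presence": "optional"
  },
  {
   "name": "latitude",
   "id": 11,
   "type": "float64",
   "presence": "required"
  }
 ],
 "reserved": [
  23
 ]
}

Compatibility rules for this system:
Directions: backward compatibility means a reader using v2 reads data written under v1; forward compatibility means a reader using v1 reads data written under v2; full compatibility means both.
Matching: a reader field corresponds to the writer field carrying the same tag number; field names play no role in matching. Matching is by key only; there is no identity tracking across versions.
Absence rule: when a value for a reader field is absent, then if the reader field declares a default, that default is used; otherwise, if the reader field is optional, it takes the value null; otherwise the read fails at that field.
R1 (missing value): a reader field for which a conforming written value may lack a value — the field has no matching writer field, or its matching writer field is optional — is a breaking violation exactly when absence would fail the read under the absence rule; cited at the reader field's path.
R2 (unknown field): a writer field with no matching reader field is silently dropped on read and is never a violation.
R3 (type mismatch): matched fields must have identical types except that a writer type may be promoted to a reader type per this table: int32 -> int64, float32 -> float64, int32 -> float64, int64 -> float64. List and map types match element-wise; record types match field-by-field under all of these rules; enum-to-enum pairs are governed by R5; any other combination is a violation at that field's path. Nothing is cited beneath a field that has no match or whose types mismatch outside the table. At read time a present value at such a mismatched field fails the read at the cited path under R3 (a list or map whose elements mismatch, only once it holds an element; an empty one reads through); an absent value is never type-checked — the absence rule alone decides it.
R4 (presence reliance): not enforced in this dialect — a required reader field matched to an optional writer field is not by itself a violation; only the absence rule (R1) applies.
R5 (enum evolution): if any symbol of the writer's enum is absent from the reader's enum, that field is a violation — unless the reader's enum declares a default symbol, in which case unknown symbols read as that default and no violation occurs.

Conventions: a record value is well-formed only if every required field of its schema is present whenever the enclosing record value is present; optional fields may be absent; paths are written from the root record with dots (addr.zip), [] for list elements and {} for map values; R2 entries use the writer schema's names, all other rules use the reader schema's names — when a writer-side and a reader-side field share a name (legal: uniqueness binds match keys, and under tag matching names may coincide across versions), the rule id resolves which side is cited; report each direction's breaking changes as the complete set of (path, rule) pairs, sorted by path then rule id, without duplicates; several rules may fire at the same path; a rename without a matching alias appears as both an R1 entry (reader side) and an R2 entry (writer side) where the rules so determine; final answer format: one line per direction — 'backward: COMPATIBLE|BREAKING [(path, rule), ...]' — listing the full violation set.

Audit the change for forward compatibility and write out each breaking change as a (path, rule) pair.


forward: BREAKING [(payload, R3)]

arrows below run writer -> reader for Profile
forward pass over Profile, reader schema v1, writer schema v2:
  Priority -> Priority, writer required: kind aligns to kind
  list<float32> -> list<float32>, writer required: attrs aligns to attrs
  string -> string, writer optional: title aligns to title
  bytes -> bytes, writer optional: checksum aligns to checksum
  bool -> bytes, writer optional: payload aligns to payload
  string -> string, writer optional: name aligns to name
  float64 -> float64, writer required: latitude aligns to latitude
  factor (writer side), unknown to reader
  rule R3 violated at payload
  => forward verdict for Profile: BREAKING, 1 violation(s)
remaining Profile differences; none change what is asked:
  enum Priority (field kind in record Profile): symbol HELD removed -> inert for the asked Profile verdict: nothing fires
  added field factor to record Profile: optional float64, tag 9 (in v2 it sits immediately before payload) -> inert for the asked Profile verdict: nothing fires
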